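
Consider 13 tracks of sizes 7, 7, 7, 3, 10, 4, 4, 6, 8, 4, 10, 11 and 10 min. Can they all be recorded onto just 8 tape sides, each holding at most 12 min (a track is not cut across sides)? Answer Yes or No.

No

Total = 91 min; ⌈91/12⌉ = 8.
The bound of 8 does not rule out 8, but exhaustive search shows no assignment into 8 tape sides of capacity 12 min exists — the minimum is 9.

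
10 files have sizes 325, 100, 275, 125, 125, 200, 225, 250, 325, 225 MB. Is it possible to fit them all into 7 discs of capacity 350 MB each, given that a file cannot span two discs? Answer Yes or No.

A valid assignment using 7 discs:
  disc 1: 325 = 325
  disc 2: 325 = 325
  disc 3: 275 = 275
  disc 4: 250 + 100 = 350
  disc 5: 225 + 125 = 350
  disc 6: 225 + 125 = 350
  disc 7: 200 = 200
Every load is within 350 MB, so 7 discs suffice.

Yes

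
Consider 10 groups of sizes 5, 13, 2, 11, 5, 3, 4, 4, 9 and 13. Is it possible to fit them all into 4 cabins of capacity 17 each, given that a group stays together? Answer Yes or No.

Total = 69; ⌈69/17⌉ = 5.
At least 5 cabins are required, but only 4 are allowed.

No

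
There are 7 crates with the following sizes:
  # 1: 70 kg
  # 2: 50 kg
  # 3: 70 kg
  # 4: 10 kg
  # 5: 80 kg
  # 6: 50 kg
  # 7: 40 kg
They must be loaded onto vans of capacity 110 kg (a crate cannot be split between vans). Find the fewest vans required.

Total = 80 + 70 + 70 + 50 + 50 + 40 + 10 = 370 kg.
Lower bound: ⌈370/110⌉ = 4 vans.
A packing using 4 vans:
  van 1: 80 + 10 = 90
  van 2: 70 + 40 = 110
  van 3: 70 = 70
  van 4: 50 + 50 = 100
This matches the lower bound, so 4 is optimal.

4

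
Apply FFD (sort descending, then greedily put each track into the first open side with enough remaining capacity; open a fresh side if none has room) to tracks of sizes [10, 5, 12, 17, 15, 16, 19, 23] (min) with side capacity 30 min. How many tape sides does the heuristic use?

5

Sorted descending: 23, 19, 17, 16, 15, 12, 10, 5.
  23 → side 1 (new)  [load 23/30]
  19 → side 2 (new)  [load 19/30]
  17 → side 3 (new)  [load 17/30]
  16 → side 4 (new)  [load 16/30]
  15 → side 5 (new)  [load 15/30]
  12 → side 3  [load 29/30]
  10 → side 2  [load 29/30]
  5 → side 1  [load 28/30]
5 tape sides opened.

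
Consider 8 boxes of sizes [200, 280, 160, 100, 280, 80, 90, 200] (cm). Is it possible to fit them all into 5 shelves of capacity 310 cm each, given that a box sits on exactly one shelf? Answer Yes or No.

Yes

A valid assignment using 5 shelves:
  shelf 1: 280 = 280
  shelf 2: 280 = 280
  shelf 3: 200 + 100 = 300
  shelf 4: 200 + 90 = 290
  shelf 5: 160 + 80 = 240
Every load is within 310 cm, so 5 shelves suffice.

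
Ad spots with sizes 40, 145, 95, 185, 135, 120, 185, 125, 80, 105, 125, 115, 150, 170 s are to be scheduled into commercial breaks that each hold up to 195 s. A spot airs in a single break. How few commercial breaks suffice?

Total = 185 + 185 + 170 + 150 + 145 + 135 + 125 + 125 + 120 + 115 + 105 + 95 + 80 + 40 = 1775 s.
Lower bound: ⌈1775/195⌉ = 10 commercial breaks.
Also, 11 ad spots each exceed 195/2 s, and no two of those can share a break, so at least 11 commercial breaks are needed.
A packing using 12 commercial breaks:
  break 1: 185 = 185
  break 2: 185 = 185
  break 3: 170 = 170
  break 4: 150 + 40 = 190
  break 5: 145 = 145
  break 6: 135 = 135
  break 7: 125 = 125
  break 8: 125 = 125
  break 9: 120 = 120
  break 10: 115 + 80 = 195
  break 11: 105 = 105
  break 12: 95 = 95
No arrangement into 11 commercial breaks stays within capacity, so 12 is optimal.

12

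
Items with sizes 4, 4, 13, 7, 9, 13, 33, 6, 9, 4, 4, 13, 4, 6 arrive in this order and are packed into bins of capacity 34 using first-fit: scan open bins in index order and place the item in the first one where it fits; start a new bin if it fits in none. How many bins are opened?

  4 → bin 1 (new)  [load 4/34]
  4 → bin 1  [load 8/34]
  13 → bin 1  [load 21/34]
  7 → bin 1  [load 28/34]
  9 → bin 2 (new)  [load 9/34]
  13 → bin 2  [load 22/34]
  33 → bin 3 (new)  [load 33/34]
  6 → bin 1  [load 34/34]
  9 → bin 2  [load 31/34]
  4 → bin 4 (new)  [load 4/34]
  4 → bin 4  [load 8/34]
  13 → bin 4  [load 21/34]
  4 → bin 4  [load 25/34]
  6 → bin 4  [load 31/34]
4 bins opened.

4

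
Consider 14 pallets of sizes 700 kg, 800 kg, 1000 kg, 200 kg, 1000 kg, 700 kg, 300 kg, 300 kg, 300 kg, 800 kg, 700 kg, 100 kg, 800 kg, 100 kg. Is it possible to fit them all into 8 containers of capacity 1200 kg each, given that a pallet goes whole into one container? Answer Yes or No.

A valid assignment using 8 containers:
  container 1: 1000 + 200 = 1200
  container 2: 1000 + 100 + 100 = 1200
  container 3: 800 + 300 = 1100
  container 4: 800 + 300 = 1100
  container 5: 800 + 300 = 1100
  container 6: 700 = 700
  container 7: 700 = 700
  container 8: 700 = 700
Every load is within 1200 kg, so 8 containers suffice.

Yes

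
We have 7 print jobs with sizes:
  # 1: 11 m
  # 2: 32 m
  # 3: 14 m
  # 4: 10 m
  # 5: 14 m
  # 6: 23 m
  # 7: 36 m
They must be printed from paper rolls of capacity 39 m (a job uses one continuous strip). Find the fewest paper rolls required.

Total = 36 + 32 + 23 + 14 + 14 + 11 + 10 = 140 m.
Lower bound: ⌈140/39⌉ = 4 paper rolls.
A packing using 4 paper rolls:
  roll 1: 36 = 36
  roll 2: 32 = 32
  roll 3: 23 + 14 = 37
  roll 4: 14 + 11 + 10 = 35
This matches the lower bound, so 4 is optimal.

4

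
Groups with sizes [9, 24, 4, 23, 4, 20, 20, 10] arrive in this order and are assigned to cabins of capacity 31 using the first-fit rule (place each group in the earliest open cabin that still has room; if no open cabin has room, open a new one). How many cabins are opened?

  9 → cabin 1 (new)  [load 9/31]
  24 → cabin 2 (new)  [load 24/31]
  4 → cabin 1  [load 13/31]
  23 → cabin 3 (new)  [load 23/31]
  4 → cabin 1  [load 17/31]
  20 → cabin 4 (new)  [load 20/31]
  20 → cabin 5 (new)  [load 20/31]
  10 → cabin 1  [load 27/31]
5 cabins opened.

5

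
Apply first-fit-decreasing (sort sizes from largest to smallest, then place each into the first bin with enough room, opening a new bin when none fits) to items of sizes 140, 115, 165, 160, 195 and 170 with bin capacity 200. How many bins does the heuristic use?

6

Sorted descending: 195, 170, 165, 160, 140, 115.
  195 → bin 1 (new)  [load 195/200]
  170 → bin 2 (new)  [load 170/200]
  165 → bin 3 (new)  [load 165/200]
  160 → bin 4 (new)  [load 160/200]
  140 → bin 5 (new)  [load 140/200]
  115 → bin 6 (new)  [load 115/200]
6 bins opened.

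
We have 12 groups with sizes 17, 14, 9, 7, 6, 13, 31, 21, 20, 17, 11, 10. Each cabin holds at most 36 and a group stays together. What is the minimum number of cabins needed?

6

Total = 31 + 21 + 20 + 17 + 17 + 14 + 13 + 11 + 10 + 9 + 7 + 6 = 176.
Lower bound: ⌈176/36⌉ = 5 cabins.
A packing using 6 cabins:
  cabin 1: 31 = 31
  cabin 2: 21 + 14 = 35
  cabin 3: 20 + 13 = 33
  cabin 4: 17 + 17 = 34
  cabin 5: 11 + 10 + 9 + 6 = 36
  cabin 6: 7 = 7
No arrangement into 5 cabins stays within capacity, so 6 is optimal.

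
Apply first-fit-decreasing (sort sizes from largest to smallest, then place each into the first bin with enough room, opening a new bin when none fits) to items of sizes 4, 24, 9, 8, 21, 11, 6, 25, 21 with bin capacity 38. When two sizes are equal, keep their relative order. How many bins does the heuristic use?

Sorted descending: 25, 24, 21, 21, 11, 9, 8, 6, 4.
  25 → bin 1 (new)  [load 25/38]
  24 → bin 2 (new)  [load 24/38]
  21 → bin 3 (new)  [load 21/38]
  21 → bin 4 (new)  [load 21/38]
  11 → bin 1  [load 36/38]
  9 → bin 2  [load 33/38]
  8 → bin 3  [load 29/38]
  6 → bin 3  [load 35/38]
  4 → bin 2  [load 37/38]
4 bins opened.

4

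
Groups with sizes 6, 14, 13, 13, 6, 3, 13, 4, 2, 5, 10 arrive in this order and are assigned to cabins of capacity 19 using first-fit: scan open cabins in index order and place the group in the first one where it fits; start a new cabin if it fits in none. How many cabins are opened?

  6 → cabin 1 (new)  [load 6/19]
  14 → cabin 2 (new)  [load 14/19]
  13 → cabin 1  [load 19/19]
  13 → cabin 3 (new)  [load 13/19]
  6 → cabin 3  [load 19/19]
  3 → cabin 2  [load 17/19]
  13 → cabin 4 (new)  [load 13/19]
  4 → cabin 4  [load 17/19]
  2 → cabin 2  [load 19/19]
  5 → cabin 5 (new)  [load 5/19]
  10 → cabin 5  [load 15/19]
5 cabins opened.

5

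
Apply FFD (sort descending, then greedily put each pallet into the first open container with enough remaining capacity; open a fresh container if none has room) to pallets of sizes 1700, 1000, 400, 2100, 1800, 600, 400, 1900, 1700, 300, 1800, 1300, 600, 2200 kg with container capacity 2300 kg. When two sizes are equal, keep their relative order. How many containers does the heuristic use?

Sorted descending: 2200, 2100, 1900, 1800, 1800, 1700, 1700, 1300, 1000, 600, 600, 400, 400, 300.
  2200 → container 1 (new)  [load 2200/2300]
  2100 → container 2 (new)  [load 2100/2300]
  1900 → container 3 (new)  [load 1900/2300]
  1800 → container 4 (new)  [load 1800/2300]
  1800 → container 5 (new)  [load 1800/2300]
  1700 → container 6 (new)  [load 1700/2300]
  1700 → container 7 (new)  [load 1700/2300]
  1300 → container 8 (new)  [load 1300/2300]
  1000 → container 8  [load 2300/2300]
  600 → container 6  [load 2300/2300]
  600 → container 7  [load 2300/2300]
  400 → container 3  [load 2300/2300]
  400 → container 4  [load 2200/2300]
  300 → container 5  [load 2100/2300]
8 containers opened.

8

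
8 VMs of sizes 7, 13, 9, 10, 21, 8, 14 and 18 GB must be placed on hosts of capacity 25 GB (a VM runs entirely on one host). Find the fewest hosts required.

5

Total = 21 + 18 + 14 + 13 + 10 + 9 + 8 + 7 = 100 GB.
Lower bound: ⌈100/25⌉ = 4 hosts.
A packing using 5 hosts:
  host 1: 21 = 21
  host 2: 18 + 7 = 25
  host 3: 14 + 10 = 24
  host 4: 13 + 9 = 22
  host 5: 8 = 8
No arrangement into 4 hosts stays within capacity, so 5 is optimal.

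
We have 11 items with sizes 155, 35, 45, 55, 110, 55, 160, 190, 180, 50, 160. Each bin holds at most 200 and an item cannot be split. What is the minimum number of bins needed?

7

Total = 190 + 180 + 160 + 160 + 155 + 110 + 55 + 55 + 50 + 45 + 35 = 1195.
Lower bound: ⌈1195/200⌉ = 6 bins.
A packing using 7 bins:
  bin 1: 190 = 190
  bin 2: 180 = 180
  bin 3: 160 + 35 = 195
  bin 4: 160 = 160
  bin 5: 155 + 45 = 200
  bin 6: 110 + 55 = 165
  bin 7: 55 + 50 = 105
No arrangement into 6 bins stays within capacity, so 7 is optimal.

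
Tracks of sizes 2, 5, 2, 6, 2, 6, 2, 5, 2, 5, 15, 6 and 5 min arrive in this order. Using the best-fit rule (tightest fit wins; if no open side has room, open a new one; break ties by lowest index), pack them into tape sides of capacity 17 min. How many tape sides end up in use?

4

  2 → side 1 (new)  [load 2/17]
  5 → side 1  [load 7/17]
  2 → side 1  [load 9/17]
  6 → side 1  [load 15/17]
  2 → side 1  [load 17/17]
  6 → side 2 (new)  [load 6/17]
  2 → side 2  [load 8/17]
  5 → side 2  [load 13/17]
  2 → side 2  [load 15/17]
  5 → side 3 (new)  [load 5/17]
  15 → side 4 (new)  [load 15/17]
  6 → side 3  [load 11/17]
  5 → side 3  [load 16/17]
4 tape sides opened.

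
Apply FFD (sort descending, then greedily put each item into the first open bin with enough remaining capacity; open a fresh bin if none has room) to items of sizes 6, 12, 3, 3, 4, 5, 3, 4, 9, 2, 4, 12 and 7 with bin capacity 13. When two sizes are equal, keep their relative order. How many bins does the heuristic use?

6

Sorted descending: 12, 12, 9, 7, 6, 5, 4, 4, 4, 3, 3, 3, 2.
  12 → bin 1 (new)  [load 12/13]
  12 → bin 2 (new)  [load 12/13]
  9 → bin 3 (new)  [load 9/13]
  7 → bin 4 (new)  [load 7/13]
  6 → bin 4  [load 13/13]
  5 → bin 5 (new)  [load 5/13]
  4 → bin 3  [load 13/13]
  4 → bin 5  [load 9/13]
  4 → bin 5  [load 13/13]
  3 → bin 6 (new)  [load 3/13]
  3 → bin 6  [load 6/13]
  3 → bin 6  [load 9/13]
  2 → bin 6  [load 11/13]
6 bins opened.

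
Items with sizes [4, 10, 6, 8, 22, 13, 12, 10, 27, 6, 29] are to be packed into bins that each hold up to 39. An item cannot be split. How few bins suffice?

Total = 29 + 27 + 22 + 13 + 12 + 10 + 10 + 8 + 6 + 6 + 4 = 147.
Lower bound: ⌈147/39⌉ = 4 bins.
A packing using 4 bins:
  bin 1: 29 + 10 = 39
  bin 2: 27 + 12 = 39
  bin 3: 22 + 13 + 4 = 39
  bin 4: 10 + 8 + 6 + 6 = 30
This matches the lower bound, so 4 is optimal.

4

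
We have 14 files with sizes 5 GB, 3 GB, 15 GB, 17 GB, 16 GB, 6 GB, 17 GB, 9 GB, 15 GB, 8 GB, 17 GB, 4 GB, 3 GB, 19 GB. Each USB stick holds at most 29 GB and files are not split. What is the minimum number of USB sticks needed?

7

Total = 19 + 17 + 17 + 17 + 16 + 15 + 15 + 9 + 8 + 6 + 5 + 4 + 3 + 3 = 154 GB.
Lower bound: ⌈154/29⌉ = 6 USB sticks.
Also, 7 files each exceed 29/2 GB, and no two of those can share a USB stick, so at least 7 USB sticks are needed.
A packing using 7 USB sticks:
  USB stick 1: 19 + 9 = 28
  USB stick 2: 17 + 8 + 4 = 29
  USB stick 3: 17 + 6 + 5 = 28
  USB stick 4: 17 + 3 + 3 = 23
  USB stick 5: 16 = 16
  USB stick 6: 15 = 15
  USB stick 7: 15 = 15
This matches the lower bound, so 7 is optimal.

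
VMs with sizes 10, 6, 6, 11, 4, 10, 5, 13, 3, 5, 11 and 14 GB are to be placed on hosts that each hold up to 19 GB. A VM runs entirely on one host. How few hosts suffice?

Total = 14 + 13 + 11 + 11 + 10 + 10 + 6 + 6 + 5 + 5 + 4 + 3 = 98 GB.
Lower bound: ⌈98/19⌉ = 6 hosts.
A packing using 6 hosts:
  host 1: 14 + 5 = 19
  host 2: 13 + 6 = 19
  host 3: 11 + 6 = 17
  host 4: 11 + 5 + 3 = 19
  host 5: 10 + 4 = 14
  host 6: 10 = 10
This matches the lower bound, so 6 is optimal.

6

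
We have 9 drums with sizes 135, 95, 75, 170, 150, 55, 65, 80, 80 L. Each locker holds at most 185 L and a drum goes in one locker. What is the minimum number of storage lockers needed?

Total = 170 + 150 + 135 + 95 + 80 + 80 + 75 + 65 + 55 = 905 L.
Lower bound: ⌈905/185⌉ = 5 storage lockers.
A packing using 6 storage lockers:
  locker 1: 170 = 170
  locker 2: 150 = 150
  locker 3: 135 = 135
  locker 4: 95 + 80 = 175
  locker 5: 80 + 75 = 155
  locker 6: 65 + 55 = 120
No arrangement into 5 storage lockers stays within capacity, so 6 is optimal.

6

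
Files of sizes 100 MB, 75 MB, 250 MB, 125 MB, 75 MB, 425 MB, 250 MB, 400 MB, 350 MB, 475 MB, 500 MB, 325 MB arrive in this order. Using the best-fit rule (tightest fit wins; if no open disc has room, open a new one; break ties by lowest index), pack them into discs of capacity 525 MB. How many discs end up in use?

8

  100 → disc 1 (new)  [load 100/525]
  75 → disc 1  [load 175/525]
  250 → disc 1  [load 425/525]
  125 → disc 2 (new)  [load 125/525]
  75 → disc 1  [load 500/525]
  425 → disc 3 (new)  [load 425/525]
  250 → disc 2  [load 375/525]
  400 → disc 4 (new)  [load 400/525]
  350 → disc 5 (new)  [load 350/525]
  475 → disc 6 (new)  [load 475/525]
  500 → disc 7 (new)  [load 500/525]
  325 → disc 8 (new)  [load 325/525]
8 discs opened.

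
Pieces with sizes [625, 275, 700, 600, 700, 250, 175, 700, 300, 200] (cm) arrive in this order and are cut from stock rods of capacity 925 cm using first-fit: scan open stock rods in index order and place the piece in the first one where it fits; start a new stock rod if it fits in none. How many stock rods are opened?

  625 → stock rod 1 (new)  [load 625/925]
  275 → stock rod 1  [load 900/925]
  700 → stock rod 2 (new)  [load 700/925]
  600 → stock rod 3 (new)  [load 600/925]
  700 → stock rod 4 (new)  [load 700/925]
  250 → stock rod 3  [load 850/925]
  175 → stock rod 2  [load 875/925]
  700 → stock rod 5 (new)  [load 700/925]
  300 → stock rod 6 (new)  [load 300/925]
  200 → stock rod 4  [load 900/925]
6 stock rods opened.

6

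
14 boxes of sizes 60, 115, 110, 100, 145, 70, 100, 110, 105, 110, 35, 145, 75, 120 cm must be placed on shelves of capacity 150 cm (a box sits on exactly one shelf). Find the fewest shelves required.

Total = 145 + 145 + 120 + 115 + 110 + 110 + 110 + 105 + 100 + 100 + 75 + 70 + 60 + 35 = 1400 cm.
Lower bound: ⌈1400/150⌉ = 10 shelves.
A packing using 12 shelves:
  shelf 1: 145 = 145
  shelf 2: 145 = 145
  shelf 3: 120 = 120
  shelf 4: 115 + 35 = 150
  shelf 5: 110 = 110
  shelf 6: 110 = 110
  shelf 7: 110 = 110
  shelf 8: 105 = 105
  shelf 9: 100 = 100
  shelf 10: 100 = 100
  shelf 11: 75 + 70 = 145
  shelf 12: 60 = 60
No arrangement into 11 shelves stays within capacity, so 12 is optimal.

12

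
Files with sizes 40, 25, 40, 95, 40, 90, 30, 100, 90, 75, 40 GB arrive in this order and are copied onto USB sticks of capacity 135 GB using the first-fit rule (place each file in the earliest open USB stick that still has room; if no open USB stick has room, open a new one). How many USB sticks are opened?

6

  40 → USB stick 1 (new)  [load 40/135]
  25 → USB stick 1  [load 65/135]
  40 → USB stick 1  [load 105/135]
  95 → USB stick 2 (new)  [load 95/135]
  40 → USB stick 2  [load 135/135]
  90 → USB stick 3 (new)  [load 90/135]
  30 → USB stick 1  [load 135/135]
  100 → USB stick 4 (new)  [load 100/135]
  90 → USB stick 5 (new)  [load 90/135]
  75 → USB stick 6 (new)  [load 75/135]
  40 → USB stick 3  [load 130/135]
6 USB sticks opened.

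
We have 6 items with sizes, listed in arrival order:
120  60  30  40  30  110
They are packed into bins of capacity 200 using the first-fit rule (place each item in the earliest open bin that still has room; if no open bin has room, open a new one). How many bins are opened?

3

  120 → bin 1 (new)  [load 120/200]
  60 → bin 1  [load 180/200]
  30 → bin 2 (new)  [load 30/200]
  40 → bin 2  [load 70/200]
  30 → bin 2  [load 100/200]
  110 → bin 3 (new)  [load 110/200]
3 bins opened.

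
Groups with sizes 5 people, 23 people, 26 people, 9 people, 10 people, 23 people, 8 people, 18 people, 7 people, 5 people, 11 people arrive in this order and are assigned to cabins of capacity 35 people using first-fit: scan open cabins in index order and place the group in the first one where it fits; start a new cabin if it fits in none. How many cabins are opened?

5

  5 → cabin 1 (new)  [load 5/35]
  23 → cabin 1  [load 28/35]
  26 → cabin 2 (new)  [load 26/35]
  9 → cabin 2  [load 35/35]
  10 → cabin 3 (new)  [load 10/35]
  23 → cabin 3  [load 33/35]
  8 → cabin 4 (new)  [load 8/35]
  18 → cabin 4  [load 26/35]
  7 → cabin 1  [load 35/35]
  5 → cabin 4  [load 31/35]
  11 → cabin 5 (new)  [load 11/35]
5 cabins opened.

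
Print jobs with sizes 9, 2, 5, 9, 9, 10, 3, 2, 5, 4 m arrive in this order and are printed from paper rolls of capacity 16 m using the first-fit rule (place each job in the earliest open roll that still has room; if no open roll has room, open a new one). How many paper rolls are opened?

4

  9 → roll 1 (new)  [load 9/16]
  2 → roll 1  [load 11/16]
  5 → roll 1  [load 16/16]
  9 → roll 2 (new)  [load 9/16]
  9 → roll 3 (new)  [load 9/16]
  10 → roll 4 (new)  [load 10/16]
  3 → roll 2  [load 12/16]
  2 → roll 2  [load 14/16]
  5 → roll 3  [load 14/16]
  4 → roll 4  [load 14/16]
4 paper rolls opened.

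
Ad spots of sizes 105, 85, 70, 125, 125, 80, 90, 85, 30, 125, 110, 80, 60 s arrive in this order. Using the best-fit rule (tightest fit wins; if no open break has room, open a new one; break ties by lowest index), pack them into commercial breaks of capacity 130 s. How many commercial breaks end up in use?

11

  105 → break 1 (new)  [load 105/130]
  85 → break 2 (new)  [load 85/130]
  70 → break 3 (new)  [load 70/130]
  125 → break 4 (new)  [load 125/130]
  125 → break 5 (new)  [load 125/130]
  80 → break 6 (new)  [load 80/130]
  90 → break 7 (new)  [load 90/130]
  85 → break 8 (new)  [load 85/130]
  30 → break 7  [load 120/130]
  125 → break 9 (new)  [load 125/130]
  110 → break 10 (new)  [load 110/130]
  80 → break 11 (new)  [load 80/130]
  60 → break 3  [load 130/130]
11 commercial breaks opened.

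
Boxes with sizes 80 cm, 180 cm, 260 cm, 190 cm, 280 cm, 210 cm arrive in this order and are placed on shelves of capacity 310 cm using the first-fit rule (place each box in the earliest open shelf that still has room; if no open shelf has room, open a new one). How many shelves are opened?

5

  80 → shelf 1 (new)  [load 80/310]
  180 → shelf 1  [load 260/310]
  260 → shelf 2 (new)  [load 260/310]
  190 → shelf 3 (new)  [load 190/310]
  280 → shelf 4 (new)  [load 280/310]
  210 → shelf 5 (new)  [load 210/310]
5 shelves opened.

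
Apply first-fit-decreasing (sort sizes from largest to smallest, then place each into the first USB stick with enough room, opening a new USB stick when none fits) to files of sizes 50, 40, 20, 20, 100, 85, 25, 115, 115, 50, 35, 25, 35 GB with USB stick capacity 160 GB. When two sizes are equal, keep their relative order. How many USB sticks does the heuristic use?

Sorted descending: 115, 115, 100, 85, 50, 50, 40, 35, 35, 25, 25, 20, 20.
  115 → USB stick 1 (new)  [load 115/160]
  115 → USB stick 2 (new)  [load 115/160]
  100 → USB stick 3 (new)  [load 100/160]
  85 → USB stick 4 (new)  [load 85/160]
  50 → USB stick 3  [load 150/160]
  50 → USB stick 4  [load 135/160]
  40 → USB stick 1  [load 155/160]
  35 → USB stick 2  [load 150/160]
  35 → USB stick 5 (new)  [load 35/160]
  25 → USB stick 4  [load 160/160]
  25 → USB stick 5  [load 60/160]
  20 → USB stick 5  [load 80/160]
  20 → USB stick 5  [load 100/160]
5 USB sticks opened.

5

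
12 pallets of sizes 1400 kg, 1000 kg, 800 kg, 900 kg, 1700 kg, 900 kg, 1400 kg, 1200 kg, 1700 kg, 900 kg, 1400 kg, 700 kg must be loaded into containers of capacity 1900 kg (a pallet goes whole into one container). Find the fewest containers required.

Total = 1700 + 1700 + 1400 + 1400 + 1400 + 1200 + 1000 + 900 + 900 + 900 + 800 + 700 = 14000 kg.
Lower bound: ⌈14000/1900⌉ = 8 containers.
A packing using 9 containers:
  container 1: 1700 = 1700
  container 2: 1700 = 1700
  container 3: 1400 = 1400
  container 4: 1400 = 1400
  container 5: 1400 = 1400
  container 6: 1200 + 700 = 1900
  container 7: 1000 + 900 = 1900
  container 8: 900 + 900 = 1800
  container 9: 800 = 800
No arrangement into 8 containers stays within capacity, so 9 is optimal.

9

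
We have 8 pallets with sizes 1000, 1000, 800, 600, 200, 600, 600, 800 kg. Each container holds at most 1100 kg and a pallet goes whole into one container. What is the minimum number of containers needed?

Total = 1000 + 1000 + 800 + 800 + 600 + 600 + 600 + 200 = 5600 kg.
Lower bound: ⌈5600/1100⌉ = 6 containers.
Also, 7 pallets each exceed 550 kg, and no two of those can share a container, so at least 7 containers are needed.
A packing using 7 containers:
  container 1: 1000 = 1000
  container 2: 1000 = 1000
  container 3: 800 + 200 = 1000
  container 4: 800 = 800
  container 5: 600 = 600
  container 6: 600 = 600
  container 7: 600 = 600
This matches the lower bound, so 7 is optimal.

7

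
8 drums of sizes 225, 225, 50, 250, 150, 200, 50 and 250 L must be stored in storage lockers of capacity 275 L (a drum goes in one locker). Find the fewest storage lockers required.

Total = 250 + 250 + 225 + 225 + 200 + 150 + 50 + 50 = 1400 L.
Lower bound: ⌈1400/275⌉ = 6 storage lockers.
A packing using 6 storage lockers:
  locker 1: 250 = 250
  locker 2: 250 = 250
  locker 3: 225 + 50 = 275
  locker 4: 225 + 50 = 275
  locker 5: 200 = 200
  locker 6: 150 = 150
This matches the lower bound, so 6 is optimal.

6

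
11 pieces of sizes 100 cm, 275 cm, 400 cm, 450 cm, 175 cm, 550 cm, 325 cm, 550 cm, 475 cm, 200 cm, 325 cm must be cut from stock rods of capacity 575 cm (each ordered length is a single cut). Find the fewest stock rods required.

8

Total = 550 + 550 + 475 + 450 + 400 + 325 + 325 + 275 + 200 + 175 + 100 = 3825 cm.
Lower bound: ⌈3825/575⌉ = 7 stock rods.
A packing using 8 stock rods:
  stock rod 1: 550 = 550
  stock rod 2: 550 = 550
  stock rod 3: 475 + 100 = 575
  stock rod 4: 450 = 450
  stock rod 5: 400 + 175 = 575
  stock rod 6: 325 + 200 = 525
  stock rod 7: 325 = 325
  stock rod 8: 275 = 275
No arrangement into 7 stock rods stays within capacity, so 8 is optimal.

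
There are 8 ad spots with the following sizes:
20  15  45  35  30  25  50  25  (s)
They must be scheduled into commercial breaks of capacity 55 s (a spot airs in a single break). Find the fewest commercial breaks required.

5

Total = 50 + 45 + 35 + 30 + 25 + 25 + 20 + 15 = 245 s.
Lower bound: ⌈245/55⌉ = 5 commercial breaks.
A packing using 5 commercial breaks:
  break 1: 50 = 50
  break 2: 45 = 45
  break 3: 35 + 20 = 55
  break 4: 30 + 25 = 55
  break 5: 25 + 15 = 40
This matches the lower bound, so 5 is optimal.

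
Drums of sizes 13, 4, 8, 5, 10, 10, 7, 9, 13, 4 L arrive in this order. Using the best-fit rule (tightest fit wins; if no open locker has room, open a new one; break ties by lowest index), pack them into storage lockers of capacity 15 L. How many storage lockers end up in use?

  13 → locker 1 (new)  [load 13/15]
  4 → locker 2 (new)  [load 4/15]
  8 → locker 2  [load 12/15]
  5 → locker 3 (new)  [load 5/15]
  10 → locker 3  [load 15/15]
  10 → locker 4 (new)  [load 10/15]
  7 → locker 5 (new)  [load 7/15]
  9 → locker 6 (new)  [load 9/15]
  13 → locker 7 (new)  [load 13/15]
  4 → locker 4  [load 14/15]
7 storage lockers opened.

7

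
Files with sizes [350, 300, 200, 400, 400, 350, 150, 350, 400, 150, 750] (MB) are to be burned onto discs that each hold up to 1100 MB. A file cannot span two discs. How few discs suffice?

Total = 750 + 400 + 400 + 400 + 350 + 350 + 350 + 300 + 200 + 150 + 150 = 3800 MB.
Lower bound: ⌈3800/1100⌉ = 4 discs.
A packing using 4 discs:
  disc 1: 750 + 350 = 1100
  disc 2: 400 + 400 + 300 = 1100
  disc 3: 400 + 350 + 350 = 1100
  disc 4: 200 + 150 + 150 = 500
This matches the lower bound, so 4 is optimal.

4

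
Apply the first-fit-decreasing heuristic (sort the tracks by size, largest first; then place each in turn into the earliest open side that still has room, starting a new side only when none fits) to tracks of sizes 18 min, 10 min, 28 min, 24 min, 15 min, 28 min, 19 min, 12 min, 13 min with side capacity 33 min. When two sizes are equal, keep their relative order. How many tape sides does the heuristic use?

Sorted descending: 28, 28, 24, 19, 18, 15, 13, 12, 10.
  28 → side 1 (new)  [load 28/33]
  28 → side 2 (new)  [load 28/33]
  24 → side 3 (new)  [load 24/33]
  19 → side 4 (new)  [load 19/33]
  18 → side 5 (new)  [load 18/33]
  15 → side 5  [load 33/33]
  13 → side 4  [load 32/33]
  12 → side 6 (new)  [load 12/33]
  10 → side 6  [load 22/33]
6 tape sides opened.

6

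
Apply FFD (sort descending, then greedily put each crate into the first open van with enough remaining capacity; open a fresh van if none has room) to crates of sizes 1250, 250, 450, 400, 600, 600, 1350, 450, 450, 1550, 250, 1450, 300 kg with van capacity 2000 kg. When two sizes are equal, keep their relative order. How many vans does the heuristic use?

Sorted descending: 1550, 1450, 1350, 1250, 600, 600, 450, 450, 450, 400, 300, 250, 250.
  1550 → van 1 (new)  [load 1550/2000]
  1450 → van 2 (new)  [load 1450/2000]
  1350 → van 3 (new)  [load 1350/2000]
  1250 → van 4 (new)  [load 1250/2000]
  600 → van 3  [load 1950/2000]
  600 → van 4  [load 1850/2000]
  450 → van 1  [load 2000/2000]
  450 → van 2  [load 1900/2000]
  450 → van 5 (new)  [load 450/2000]
  400 → van 5  [load 850/2000]
  300 → van 5  [load 1150/2000]
  250 → van 5  [load 1400/2000]
  250 → van 5  [load 1650/2000]
5 vans opened.

5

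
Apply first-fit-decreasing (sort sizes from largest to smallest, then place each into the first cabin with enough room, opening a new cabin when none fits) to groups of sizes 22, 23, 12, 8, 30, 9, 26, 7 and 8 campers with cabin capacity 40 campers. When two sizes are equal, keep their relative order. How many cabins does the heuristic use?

Sorted descending: 30, 26, 23, 22, 12, 9, 8, 8, 7.
  30 → cabin 1 (new)  [load 30/40]
  26 → cabin 2 (new)  [load 26/40]
  23 → cabin 3 (new)  [load 23/40]
  22 → cabin 4 (new)  [load 22/40]
  12 → cabin 2  [load 38/40]
  9 → cabin 1  [load 39/40]
  8 → cabin 3  [load 31/40]
  8 → cabin 3  [load 39/40]
  7 → cabin 4  [load 29/40]
4 cabins opened.

4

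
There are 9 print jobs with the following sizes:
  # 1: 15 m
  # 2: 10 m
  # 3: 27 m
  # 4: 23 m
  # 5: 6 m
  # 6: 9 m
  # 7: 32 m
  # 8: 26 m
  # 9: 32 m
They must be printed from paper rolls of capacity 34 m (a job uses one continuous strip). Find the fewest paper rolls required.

6

Total = 32 + 32 + 27 + 26 + 23 + 15 + 10 + 9 + 6 = 180 m.
Lower bound: ⌈180/34⌉ = 6 paper rolls.
A packing using 6 paper rolls:
  roll 1: 32 = 32
  roll 2: 32 = 32
  roll 3: 27 + 6 = 33
  roll 4: 26 = 26
  roll 5: 23 + 10 = 33
  roll 6: 15 + 9 = 24
This matches the lower bound, so 6 is optimal.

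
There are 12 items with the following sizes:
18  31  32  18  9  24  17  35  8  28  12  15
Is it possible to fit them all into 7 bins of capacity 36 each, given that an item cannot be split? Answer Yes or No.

Total = 247; ⌈247/36⌉ = 7.
The bound of 7 does not rule out 7, but exhaustive search shows no assignment into 7 bins of capacity 36 exists — the minimum is 8.

No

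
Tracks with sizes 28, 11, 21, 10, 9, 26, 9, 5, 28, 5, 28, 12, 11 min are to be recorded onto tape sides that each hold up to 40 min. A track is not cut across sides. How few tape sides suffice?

Total = 28 + 28 + 28 + 26 + 21 + 12 + 11 + 11 + 10 + 9 + 9 + 5 + 5 = 203 min.
Lower bound: ⌈203/40⌉ = 6 tape sides.
A packing using 6 tape sides:
  side 1: 28 + 12 = 40
  side 2: 28 + 11 = 39
  side 3: 28 + 11 = 39
  side 4: 26 + 10 = 36
  side 5: 21 + 9 + 9 = 39
  side 6: 5 + 5 = 10
This matches the lower bound, so 6 is optimal.

6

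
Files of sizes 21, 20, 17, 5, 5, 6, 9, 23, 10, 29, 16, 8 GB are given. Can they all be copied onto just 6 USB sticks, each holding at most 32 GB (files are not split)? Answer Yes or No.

A valid assignment using 6 USB sticks:
  USB stick 1: 29 = 29
  USB stick 2: 23 + 9 = 32
  USB stick 3: 21 + 10 = 31
  USB stick 4: 20 + 8 = 28
  USB stick 5: 17 + 6 + 5 = 28
  USB stick 6: 16 + 5 = 21
Every load is within 32 GB, so 6 USB sticks suffice.

Yes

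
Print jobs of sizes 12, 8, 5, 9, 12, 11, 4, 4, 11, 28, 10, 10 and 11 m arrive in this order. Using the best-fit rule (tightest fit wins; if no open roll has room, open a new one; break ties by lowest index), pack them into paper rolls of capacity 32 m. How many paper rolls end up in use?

5

  12 → roll 1 (new)  [load 12/32]
  8 → roll 1  [load 20/32]
  5 → roll 1  [load 25/32]
  9 → roll 2 (new)  [load 9/32]
  12 → roll 2  [load 21/32]
  11 → roll 2  [load 32/32]
  4 → roll 1  [load 29/32]
  4 → roll 3 (new)  [load 4/32]
  11 → roll 3  [load 15/32]
  28 → roll 4 (new)  [load 28/32]
  10 → roll 3  [load 25/32]
  10 → roll 5 (new)  [load 10/32]
  11 → roll 5  [load 21/32]
5 paper rolls opened.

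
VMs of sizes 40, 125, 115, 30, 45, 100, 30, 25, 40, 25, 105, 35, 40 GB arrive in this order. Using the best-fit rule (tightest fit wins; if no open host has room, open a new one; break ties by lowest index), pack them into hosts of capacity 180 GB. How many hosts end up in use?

5

  40 → host 1 (new)  [load 40/180]
  125 → host 1  [load 165/180]
  115 → host 2 (new)  [load 115/180]
  30 → host 2  [load 145/180]
  45 → host 3 (new)  [load 45/180]
  100 → host 3  [load 145/180]
  30 → host 2  [load 175/180]
  25 → host 3  [load 170/180]
  40 → host 4 (new)  [load 40/180]
  25 → host 4  [load 65/180]
  105 → host 4  [load 170/180]
  35 → host 5 (new)  [load 35/180]
  40 → host 5  [load 75/180]
5 hosts opened.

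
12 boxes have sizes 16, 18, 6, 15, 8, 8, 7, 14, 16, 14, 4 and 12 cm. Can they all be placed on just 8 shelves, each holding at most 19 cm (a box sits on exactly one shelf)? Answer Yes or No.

No

Total = 138 cm; ⌈138/19⌉ = 8.
The bound of 8 does not rule out 8, but exhaustive search shows no assignment into 8 shelves of capacity 19 cm exists — the minimum is 9.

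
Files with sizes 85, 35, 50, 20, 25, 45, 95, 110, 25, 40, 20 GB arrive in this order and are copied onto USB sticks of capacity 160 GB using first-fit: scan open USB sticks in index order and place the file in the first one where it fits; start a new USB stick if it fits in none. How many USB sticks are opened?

  85 → USB stick 1 (new)  [load 85/160]
  35 → USB stick 1  [load 120/160]
  50 → USB stick 2 (new)  [load 50/160]
  20 → USB stick 1  [load 140/160]
  25 → USB stick 2  [load 75/160]
  45 → USB stick 2  [load 120/160]
  95 → USB stick 3 (new)  [load 95/160]
  110 → USB stick 4 (new)  [load 110/160]
  25 → USB stick 2  [load 145/160]
  40 → USB stick 3  [load 135/160]
  20 → USB stick 1  [load 160/160]
4 USB sticks opened.

4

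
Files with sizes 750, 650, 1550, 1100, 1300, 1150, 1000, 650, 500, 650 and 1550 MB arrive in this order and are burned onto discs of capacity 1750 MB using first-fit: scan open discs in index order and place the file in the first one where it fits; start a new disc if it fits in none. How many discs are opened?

7

  750 → disc 1 (new)  [load 750/1750]
  650 → disc 1  [load 1400/1750]
  1550 → disc 2 (new)  [load 1550/1750]
  1100 → disc 3 (new)  [load 1100/1750]
  1300 → disc 4 (new)  [load 1300/1750]
  1150 → disc 5 (new)  [load 1150/1750]
  1000 → disc 6 (new)  [load 1000/1750]
  650 → disc 3  [load 1750/1750]
  500 → disc 5  [load 1650/1750]
  650 → disc 6  [load 1650/1750]
  1550 → disc 7 (new)  [load 1550/1750]
7 discs opened.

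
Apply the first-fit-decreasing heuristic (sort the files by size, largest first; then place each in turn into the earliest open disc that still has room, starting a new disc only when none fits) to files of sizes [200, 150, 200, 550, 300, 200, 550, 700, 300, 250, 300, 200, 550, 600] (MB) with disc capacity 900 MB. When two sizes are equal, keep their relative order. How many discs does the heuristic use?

6

Sorted descending: 700, 600, 550, 550, 550, 300, 300, 300, 250, 200, 200, 200, 200, 150.
  700 → disc 1 (new)  [load 700/900]
  600 → disc 2 (new)  [load 600/900]
  550 → disc 3 (new)  [load 550/900]
  550 → disc 4 (new)  [load 550/900]
  550 → disc 5 (new)  [load 550/900]
  300 → disc 2  [load 900/900]
  300 → disc 3  [load 850/900]
  300 → disc 4  [load 850/900]
  250 → disc 5  [load 800/900]
  200 → disc 1  [load 900/900]
  200 → disc 6 (new)  [load 200/900]
  200 → disc 6  [load 400/900]
  200 → disc 6  [load 600/900]
  150 → disc 6  [load 750/900]
6 discs opened.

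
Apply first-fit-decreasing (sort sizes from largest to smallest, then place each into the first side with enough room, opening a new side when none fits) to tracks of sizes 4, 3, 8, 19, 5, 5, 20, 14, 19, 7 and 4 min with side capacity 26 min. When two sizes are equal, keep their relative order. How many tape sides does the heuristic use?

5

Sorted descending: 20, 19, 19, 14, 8, 7, 5, 5, 4, 4, 3.
  20 → side 1 (new)  [load 20/26]
  19 → side 2 (new)  [load 19/26]
  19 → side 3 (new)  [load 19/26]
  14 → side 4 (new)  [load 14/26]
  8 → side 4  [load 22/26]
  7 → side 2  [load 26/26]
  5 → side 1  [load 25/26]
  5 → side 3  [load 24/26]
  4 → side 4  [load 26/26]
  4 → side 5 (new)  [load 4/26]
  3 → side 5  [load 7/26]
5 tape sides opened.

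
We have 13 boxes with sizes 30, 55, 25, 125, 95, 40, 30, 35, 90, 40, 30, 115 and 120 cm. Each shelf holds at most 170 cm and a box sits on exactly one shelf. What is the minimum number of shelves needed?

Total = 125 + 120 + 115 + 95 + 90 + 55 + 40 + 40 + 35 + 30 + 30 + 30 + 25 = 830 cm.
Lower bound: ⌈830/170⌉ = 5 shelves.
A packing using 6 shelves:
  shelf 1: 125 + 40 = 165
  shelf 2: 120 + 40 = 160
  shelf 3: 115 + 55 = 170
  shelf 4: 95 + 35 + 30 = 160
  shelf 5: 90 + 30 + 30 = 150
  shelf 6: 25 = 25
No arrangement into 5 shelves stays within capacity, so 6 is optimal.

6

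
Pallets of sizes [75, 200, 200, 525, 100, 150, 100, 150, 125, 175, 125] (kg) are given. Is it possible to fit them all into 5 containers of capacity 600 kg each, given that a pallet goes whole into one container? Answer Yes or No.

Yes

A valid assignment using 4 containers:
  container 1: 525 + 75 = 600
  container 2: 200 + 200 + 175 = 575
  container 3: 150 + 150 + 125 + 125 = 550
  container 4: 100 + 100 = 200
That uses only 4 ≤ 5, so 5 containers are enough.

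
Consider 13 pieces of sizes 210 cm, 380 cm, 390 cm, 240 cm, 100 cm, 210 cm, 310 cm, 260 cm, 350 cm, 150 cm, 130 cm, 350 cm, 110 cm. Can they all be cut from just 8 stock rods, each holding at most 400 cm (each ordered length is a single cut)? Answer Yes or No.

No

Total = 3190 cm; ⌈3190/400⌉ = 8.
9 pieces each exceed half the capacity and cannot share a stock rod, forcing at least 9 stock rods.
At least 9 stock rods are required, but only 8 are allowed.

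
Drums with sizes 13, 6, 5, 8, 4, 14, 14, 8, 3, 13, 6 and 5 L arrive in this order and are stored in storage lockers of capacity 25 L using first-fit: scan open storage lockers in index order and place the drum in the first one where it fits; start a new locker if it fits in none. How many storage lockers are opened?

5

  13 → locker 1 (new)  [load 13/25]
  6 → locker 1  [load 19/25]
  5 → locker 1  [load 24/25]
  8 → locker 2 (new)  [load 8/25]
  4 → locker 2  [load 12/25]
  14 → locker 3 (new)  [load 14/25]
  14 → locker 4 (new)  [load 14/25]
  8 → locker 2  [load 20/25]
  3 → locker 2  [load 23/25]
  13 → locker 5 (new)  [load 13/25]
  6 → locker 3  [load 20/25]
  5 → locker 3  [load 25/25]
5 storage lockers opened.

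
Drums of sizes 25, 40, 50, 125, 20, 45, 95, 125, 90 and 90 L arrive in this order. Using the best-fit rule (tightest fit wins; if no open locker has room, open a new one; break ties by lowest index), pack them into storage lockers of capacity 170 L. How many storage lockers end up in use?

  25 → locker 1 (new)  [load 25/170]
  40 → locker 1  [load 65/170]
  50 → locker 1  [load 115/170]
  125 → locker 2 (new)  [load 125/170]
  20 → locker 2  [load 145/170]
  45 → locker 1  [load 160/170]
  95 → locker 3 (new)  [load 95/170]
  125 → locker 4 (new)  [load 125/170]
  90 → locker 5 (new)  [load 90/170]
  90 → locker 6 (new)  [load 90/170]
6 storage lockers opened.

6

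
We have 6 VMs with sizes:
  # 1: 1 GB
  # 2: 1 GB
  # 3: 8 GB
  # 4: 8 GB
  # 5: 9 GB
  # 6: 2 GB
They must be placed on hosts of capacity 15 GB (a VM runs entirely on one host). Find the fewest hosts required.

3

Total = 9 + 8 + 8 + 2 + 1 + 1 = 29 GB.
Lower bound: ⌈29/15⌉ = 2 hosts.
Also, 3 VMs each exceed 15/2 GB, and no two of those can share a host, so at least 3 hosts are needed.
A packing using 3 hosts:
  host 1: 9 + 2 + 1 + 1 = 13
  host 2: 8 = 8
  host 3: 8 = 8
This matches the lower bound, so 3 is optimal.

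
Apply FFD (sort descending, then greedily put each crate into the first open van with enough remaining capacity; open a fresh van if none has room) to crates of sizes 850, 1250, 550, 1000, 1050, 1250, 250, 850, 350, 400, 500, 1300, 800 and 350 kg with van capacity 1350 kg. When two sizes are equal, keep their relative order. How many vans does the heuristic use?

9

Sorted descending: 1300, 1250, 1250, 1050, 1000, 850, 850, 800, 550, 500, 400, 350, 350, 250.
  1300 → van 1 (new)  [load 1300/1350]
  1250 → van 2 (new)  [load 1250/1350]
  1250 → van 3 (new)  [load 1250/1350]
  1050 → van 4 (new)  [load 1050/1350]
  1000 → van 5 (new)  [load 1000/1350]
  850 → van 6 (new)  [load 850/1350]
  850 → van 7 (new)  [load 850/1350]
  800 → van 8 (new)  [load 800/1350]
  550 → van 8  [load 1350/1350]
  500 → van 6  [load 1350/1350]
  400 → van 7  [load 1250/1350]
  350 → van 5  [load 1350/1350]
  350 → van 9 (new)  [load 350/1350]
  250 → van 4  [load 1300/1350]
9 vans opened.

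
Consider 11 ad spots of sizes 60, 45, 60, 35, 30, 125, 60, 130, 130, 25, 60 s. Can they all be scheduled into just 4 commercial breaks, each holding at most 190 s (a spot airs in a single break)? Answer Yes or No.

Yes

A valid assignment using 4 commercial breaks:
  break 1: 130 + 60 = 190
  break 2: 130 + 60 = 190
  break 3: 125 + 35 + 30 = 190
  break 4: 60 + 60 + 45 + 25 = 190
Every load is within 190 s, so 4 commercial breaks suffice.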